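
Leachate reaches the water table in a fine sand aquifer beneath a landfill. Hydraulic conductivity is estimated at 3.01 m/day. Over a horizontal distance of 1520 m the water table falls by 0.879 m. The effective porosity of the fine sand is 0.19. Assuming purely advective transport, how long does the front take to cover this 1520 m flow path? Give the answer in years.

454

Hydraulic gradient i = Δh / L = 0.879 / 1520 = 0.0005783.
Darcy flux q = K · i = 3.010 × 0.0005783 = 0.001741 m/day.
Seepage velocity v = q / n_e = 0.001741 / 0.19 = 0.009161 m/day.
Travel time t = L / v = 1520 / 0.009161 = 1.659e+05 days = 454.3 years.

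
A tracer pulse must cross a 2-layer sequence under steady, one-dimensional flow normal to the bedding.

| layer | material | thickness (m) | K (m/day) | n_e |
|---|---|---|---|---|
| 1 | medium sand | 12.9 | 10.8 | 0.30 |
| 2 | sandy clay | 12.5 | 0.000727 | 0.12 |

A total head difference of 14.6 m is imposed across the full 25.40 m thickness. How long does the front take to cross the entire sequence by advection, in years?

17.3

With flow normal to the layers, continuity requires the same specific discharge q through every layer.
Σ(b_i/K_i) = 12.9/10.8 + 12.5/0.000727 = 17195 d.
q = Δh / Σ(b_i/K_i) = 14.6 / 17195 = 0.0008491 m/day.
In each layer the seepage velocity is v_i = q/n_i, so the layer transit time is t_i = b_i·n_i / q:
  layer 1 (medium sand): t_1 = 12.9 × 0.30 / 0.0008491 = 4558 d
  layer 2 (sandy clay): t_2 = 12.5 × 0.12 / 0.0008491 = 1767 d
Total t = Σ t_i = 6325 days = 17.32 years.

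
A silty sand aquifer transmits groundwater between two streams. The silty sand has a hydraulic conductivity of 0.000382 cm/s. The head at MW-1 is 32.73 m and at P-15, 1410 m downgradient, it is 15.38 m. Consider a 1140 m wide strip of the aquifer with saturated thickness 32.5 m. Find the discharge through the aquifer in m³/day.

150

Convert K: 0.000382 cm/s × 864 = 0.3300 m/day.
Cross-sectional area A = 1140 × 32.5 = 37050 m².
Hydraulic gradient i = (32.73 − 15.38) / 1410 = 17.35 / 1410 = 0.01230.
Darcy's law: Q = K · A · i = 0.3300 × 37050 × 0.01230 = 150.5 m³/day.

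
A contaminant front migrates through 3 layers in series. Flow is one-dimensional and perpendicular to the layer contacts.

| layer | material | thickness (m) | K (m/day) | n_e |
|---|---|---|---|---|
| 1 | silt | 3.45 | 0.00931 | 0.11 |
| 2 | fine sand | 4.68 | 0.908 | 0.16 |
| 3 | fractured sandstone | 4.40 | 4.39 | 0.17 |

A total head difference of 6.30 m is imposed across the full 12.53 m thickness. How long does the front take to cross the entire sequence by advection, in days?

112

With flow normal to the layers, continuity requires the same specific discharge q through every layer.
Σ(b_i/K_i) = 3.45/0.00931 + 4.68/0.908 + 4.40/4.39 = 376.7 d.
q = Δh / Σ(b_i/K_i) = 6.30 / 376.7 = 0.01672 m/day.
In each layer the seepage velocity is v_i = q/n_i, so the layer transit time is t_i = b_i·n_i / q:
  layer 1 (silt): t_1 = 3.45 × 0.11 / 0.01672 = 22.69 d
  layer 2 (fine sand): t_2 = 4.68 × 0.16 / 0.01672 = 44.78 d
  layer 3 (fractured sandstone): t_3 = 4.40 × 0.17 / 0.01672 = 44.73 d
Total t = Σ t_i = 112.2 days.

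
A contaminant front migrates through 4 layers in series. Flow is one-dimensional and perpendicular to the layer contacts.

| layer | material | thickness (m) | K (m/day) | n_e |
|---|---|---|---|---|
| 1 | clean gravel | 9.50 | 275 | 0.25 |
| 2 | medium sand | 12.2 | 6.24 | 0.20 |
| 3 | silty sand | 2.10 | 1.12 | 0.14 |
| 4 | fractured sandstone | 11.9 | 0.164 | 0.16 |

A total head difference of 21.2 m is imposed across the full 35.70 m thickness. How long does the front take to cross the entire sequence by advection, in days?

With flow normal to the layers, continuity requires the same specific discharge q through every layer.
Σ(b_i/K_i) = 9.50/275 + 12.2/6.24 + 2.10/1.12 + 11.9/0.164 = 76.43 d.
q = Δh / Σ(b_i/K_i) = 21.2 / 76.43 = 0.2774 m/day.
In each layer the seepage velocity is v_i = q/n_i, so the layer transit time is t_i = b_i·n_i / q:
  layer 1 (clean gravel): t_1 = 9.50 × 0.25 / 0.2774 = 8.562 d
  layer 2 (medium sand): t_2 = 12.2 × 0.20 / 0.2774 = 8.796 d
  layer 3 (silty sand): t_3 = 2.10 × 0.14 / 0.2774 = 1.060 d
  layer 4 (fractured sandstone): t_4 = 11.9 × 0.16 / 0.2774 = 6.864 d
Total t = Σ t_i = 25.28 days.

25.3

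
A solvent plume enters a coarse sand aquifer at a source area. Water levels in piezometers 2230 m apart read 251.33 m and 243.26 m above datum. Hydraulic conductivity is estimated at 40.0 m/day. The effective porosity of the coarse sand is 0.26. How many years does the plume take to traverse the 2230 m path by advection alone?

Hydraulic gradient i = (251.33 − 243.26) / 2230 = 8.07 / 2230 = 0.003619.
Darcy flux q = K · i = 40.00 × 0.003619 = 0.1448 m/day.
Seepage velocity v = q / n_e = 0.1448 / 0.26 = 0.5567 m/day.
Travel time t = L / v = 2230 / 0.5567 = 4005 days = 10.97 years.

11.0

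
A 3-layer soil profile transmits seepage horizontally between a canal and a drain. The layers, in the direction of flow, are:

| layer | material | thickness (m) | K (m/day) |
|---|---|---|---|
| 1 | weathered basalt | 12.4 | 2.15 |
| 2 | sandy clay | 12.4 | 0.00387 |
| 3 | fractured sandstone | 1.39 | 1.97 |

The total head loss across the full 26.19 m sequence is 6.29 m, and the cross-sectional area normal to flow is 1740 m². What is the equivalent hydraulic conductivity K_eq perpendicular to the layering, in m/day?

0.00816

Flow is perpendicular to layering, so the layers act in series and the equivalent K is the thickness-weighted harmonic mean.
Total thickness L = 12.4 + 12.4 + 1.39 = 26.19 m.
Σ(b_i/K_i) = 12.4/2.15 + 12.4/0.00387 + 1.39/1.97 = 3211 d.
K_eq = L / Σ(b_i/K_i) = 26.19 / 3211 = 0.008157 m/day.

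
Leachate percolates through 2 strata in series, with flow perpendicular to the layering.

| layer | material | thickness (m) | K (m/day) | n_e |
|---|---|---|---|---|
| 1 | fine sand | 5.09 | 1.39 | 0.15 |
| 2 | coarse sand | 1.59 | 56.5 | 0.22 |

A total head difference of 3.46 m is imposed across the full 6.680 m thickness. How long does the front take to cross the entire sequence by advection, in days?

1.19

With flow normal to the layers, continuity requires the same specific discharge q through every layer.
Σ(b_i/K_i) = 5.09/1.39 + 1.59/56.5 = 3.690 d.
q = Δh / Σ(b_i/K_i) = 3.46 / 3.690 = 0.9377 m/day.
In each layer the seepage velocity is v_i = q/n_i, so the layer transit time is t_i = b_i·n_i / q:
  layer 1 (fine sand): t_1 = 5.09 × 0.15 / 0.9377 = 0.8143 d
  layer 2 (coarse sand): t_2 = 1.59 × 0.22 / 0.9377 = 0.3731 d
Total t = Σ t_i = 1.187 days.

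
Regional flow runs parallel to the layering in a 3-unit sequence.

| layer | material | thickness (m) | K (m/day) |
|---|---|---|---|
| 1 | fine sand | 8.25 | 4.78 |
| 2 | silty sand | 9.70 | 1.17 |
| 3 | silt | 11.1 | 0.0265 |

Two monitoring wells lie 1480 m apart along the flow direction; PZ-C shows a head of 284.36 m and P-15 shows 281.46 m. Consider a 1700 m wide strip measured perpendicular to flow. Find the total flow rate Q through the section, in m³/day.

Flow is parallel to layering, so each bed carries its own Darcy discharge and the transmissivities add.
Σ(K_i·b_i) = 4.78×8.25 + 1.17×9.70 + 0.0265×11.1 = 51.08 m²/day.
Hydraulic gradient i = (284.36 − 281.46) / 1480 = 2.9 / 1480 = 0.001959.
Q = Σ(K_i·b_i) · W · i = 51.08 × 1700 × 0.001959 = 170.1 m³/day.

170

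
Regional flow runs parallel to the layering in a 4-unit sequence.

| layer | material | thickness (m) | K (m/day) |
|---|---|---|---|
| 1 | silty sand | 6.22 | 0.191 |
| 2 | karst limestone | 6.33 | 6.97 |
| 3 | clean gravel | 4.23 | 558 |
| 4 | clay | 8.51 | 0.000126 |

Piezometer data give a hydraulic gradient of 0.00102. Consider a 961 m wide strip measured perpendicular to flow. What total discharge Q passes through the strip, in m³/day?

Flow is parallel to layering, so each bed carries its own Darcy discharge and the transmissivities add.
Σ(K_i·b_i) = 0.191×6.22 + 6.97×6.33 + 558×4.23 + 0.000126×8.51 = 2406 m²/day.
Hydraulic gradient i = 0.00102.
Q = Σ(K_i·b_i) · W · i = 2406 × 961 × 0.001020 = 2358 m³/day.

2360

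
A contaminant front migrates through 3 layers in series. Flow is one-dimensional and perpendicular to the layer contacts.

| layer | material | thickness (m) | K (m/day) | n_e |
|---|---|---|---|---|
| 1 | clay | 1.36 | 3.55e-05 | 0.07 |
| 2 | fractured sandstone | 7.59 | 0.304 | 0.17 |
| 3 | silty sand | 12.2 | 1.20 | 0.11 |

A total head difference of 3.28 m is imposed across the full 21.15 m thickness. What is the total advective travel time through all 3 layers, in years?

With flow normal to the layers, continuity requires the same specific discharge q through every layer.
Σ(b_i/K_i) = 1.36/3.55e-05 + 7.59/0.304 + 12.2/1.20 = 38345 d.
q = Δh / Σ(b_i/K_i) = 3.28 / 38345 = 8.554e-05 m/day.
In each layer the seepage velocity is v_i = q/n_i, so the layer transit time is t_i = b_i·n_i / q:
  layer 1 (clay): t_1 = 1.36 × 0.07 / 8.554e-05 = 1113 d
  layer 2 (fractured sandstone): t_2 = 7.59 × 0.17 / 8.554e-05 = 15084 d
  layer 3 (silty sand): t_3 = 12.2 × 0.11 / 8.554e-05 = 15689 d
Total t = Σ t_i = 31886 days = 87.30 years.

87.3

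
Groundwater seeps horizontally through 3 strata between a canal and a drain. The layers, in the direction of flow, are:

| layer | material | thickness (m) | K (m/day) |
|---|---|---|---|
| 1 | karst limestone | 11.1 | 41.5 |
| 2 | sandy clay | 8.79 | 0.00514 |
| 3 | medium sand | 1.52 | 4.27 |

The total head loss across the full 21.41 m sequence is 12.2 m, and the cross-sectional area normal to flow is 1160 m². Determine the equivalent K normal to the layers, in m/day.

Flow is perpendicular to layering, so the layers act in series and the equivalent K is the thickness-weighted harmonic mean.
Total thickness L = 11.1 + 8.79 + 1.52 = 21.41 m.
Σ(b_i/K_i) = 11.1/41.5 + 8.79/0.00514 + 1.52/4.27 = 1711 d.
K_eq = L / Σ(b_i/K_i) = 21.41 / 1711 = 0.01252 m/day.

0.0125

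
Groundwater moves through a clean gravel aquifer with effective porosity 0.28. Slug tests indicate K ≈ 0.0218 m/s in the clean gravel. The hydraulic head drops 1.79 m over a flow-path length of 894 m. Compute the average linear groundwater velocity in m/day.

13.5

Convert K: 0.0218 m/s × 86400 = 1884 m/day.
Hydraulic gradient i = Δh / L = 1.79 / 894 = 0.002002.
Darcy flux q = K · i = 1884 × 0.002002 = 3.771 m/day.
Seepage velocity v = q / n_e = 3.771 / 0.28 = 13.47 m/day.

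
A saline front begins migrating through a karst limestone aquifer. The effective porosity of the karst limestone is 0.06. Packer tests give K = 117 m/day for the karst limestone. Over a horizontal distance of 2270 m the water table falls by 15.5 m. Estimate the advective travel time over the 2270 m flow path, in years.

0.467

Hydraulic gradient i = Δh / L = 15.5 / 2270 = 0.006828.
Darcy flux q = K · i = 117.0 × 0.006828 = 0.7989 m/day.
Seepage velocity v = q / n_e = 0.7989 / 0.06 = 13.31 m/day.
Travel time t = L / v = 2270 / 13.31 = 170.5 days = 0.4668 years.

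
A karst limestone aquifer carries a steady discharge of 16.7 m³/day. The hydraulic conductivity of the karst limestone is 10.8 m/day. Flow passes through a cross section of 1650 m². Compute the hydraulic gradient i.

From Q = K·A·i, i = Q / (K·A) = 16.7 / (10.80 × 1650) = 0.0009371.

0.000937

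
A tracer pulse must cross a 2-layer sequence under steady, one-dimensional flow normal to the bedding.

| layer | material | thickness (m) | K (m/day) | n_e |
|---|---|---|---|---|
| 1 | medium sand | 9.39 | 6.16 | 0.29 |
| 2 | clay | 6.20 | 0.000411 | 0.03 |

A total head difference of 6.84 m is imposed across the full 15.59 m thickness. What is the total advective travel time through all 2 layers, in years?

17.6

With flow normal to the layers, continuity requires the same specific discharge q through every layer.
Σ(b_i/K_i) = 9.39/6.16 + 6.20/0.000411 = 15087 d.
q = Δh / Σ(b_i/K_i) = 6.84 / 15087 = 0.0004534 m/day.
In each layer the seepage velocity is v_i = q/n_i, so the layer transit time is t_i = b_i·n_i / q:
  layer 1 (medium sand): t_1 = 9.39 × 0.29 / 0.0004534 = 6006 d
  layer 2 (clay): t_2 = 6.20 × 0.03 / 0.0004534 = 410.3 d
Total t = Σ t_i = 6416 days = 17.57 years.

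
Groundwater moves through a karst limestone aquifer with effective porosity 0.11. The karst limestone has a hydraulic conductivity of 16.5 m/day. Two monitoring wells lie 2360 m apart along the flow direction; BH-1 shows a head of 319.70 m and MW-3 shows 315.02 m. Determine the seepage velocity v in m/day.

Hydraulic gradient i = (319.70 − 315.02) / 2360 = 4.68 / 2360 = 0.001983.
Darcy flux q = K · i = 16.50 × 0.001983 = 0.03272 m/day.
Seepage velocity v = q / n_e = 0.03272 / 0.11 = 0.2975 m/day.

0.297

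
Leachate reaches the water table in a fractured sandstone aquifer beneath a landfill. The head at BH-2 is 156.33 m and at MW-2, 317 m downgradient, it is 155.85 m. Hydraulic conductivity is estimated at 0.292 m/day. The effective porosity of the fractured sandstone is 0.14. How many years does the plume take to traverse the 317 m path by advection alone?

275

Hydraulic gradient i = (156.33 − 155.85) / 317 = 0.48 / 317 = 0.001514.
Darcy flux q = K · i = 0.2920 × 0.001514 = 0.0004421 m/day.
Seepage velocity v = q / n_e = 0.0004421 / 0.14 = 0.003158 m/day.
Travel time t = L / v = 317 / 0.003158 = 1.004e+05 days = 274.8 years.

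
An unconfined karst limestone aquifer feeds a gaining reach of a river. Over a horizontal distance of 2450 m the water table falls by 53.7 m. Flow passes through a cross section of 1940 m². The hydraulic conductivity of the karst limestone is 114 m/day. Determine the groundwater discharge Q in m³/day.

4850

Hydraulic gradient i = Δh / L = 53.7 / 2450 = 0.02192.
Darcy's law: Q = K · A · i = 114.0 × 1940 × 0.02192 = 4847 m³/day.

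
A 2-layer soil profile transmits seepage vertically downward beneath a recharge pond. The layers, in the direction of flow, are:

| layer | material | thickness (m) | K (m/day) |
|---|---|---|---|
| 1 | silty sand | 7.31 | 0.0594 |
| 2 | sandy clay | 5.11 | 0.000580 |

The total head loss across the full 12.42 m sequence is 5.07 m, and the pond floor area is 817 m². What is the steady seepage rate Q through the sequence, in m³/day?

Flow is perpendicular to layering, so the layers act in series and the equivalent K is the thickness-weighted harmonic mean.
Total thickness L = 7.31 + 5.11 = 12.42 m.
Σ(b_i/K_i) = 7.31/0.0594 + 5.11/0.000580 = 8933 d.
K_eq = L / Σ(b_i/K_i) = 12.42 / 8933 = 0.001390 m/day.
Q = K_eq · A · (Δh/L) = 0.001390 × 817 × (5.07/12.42) = 0.4637 m³/day.

0.464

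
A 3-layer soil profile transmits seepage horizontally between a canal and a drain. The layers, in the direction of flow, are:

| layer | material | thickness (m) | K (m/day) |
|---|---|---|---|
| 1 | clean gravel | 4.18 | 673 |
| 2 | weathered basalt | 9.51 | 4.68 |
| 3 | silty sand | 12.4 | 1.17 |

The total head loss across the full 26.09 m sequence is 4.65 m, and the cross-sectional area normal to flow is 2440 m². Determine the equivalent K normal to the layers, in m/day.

Flow is perpendicular to layering, so the layers act in series and the equivalent K is the thickness-weighted harmonic mean.
Total thickness L = 4.18 + 9.51 + 12.4 = 26.09 m.
Σ(b_i/K_i) = 4.18/673 + 9.51/4.68 + 12.4/1.17 = 12.64 d.
K_eq = L / Σ(b_i/K_i) = 26.09 / 12.64 = 2.065 m/day.

2.06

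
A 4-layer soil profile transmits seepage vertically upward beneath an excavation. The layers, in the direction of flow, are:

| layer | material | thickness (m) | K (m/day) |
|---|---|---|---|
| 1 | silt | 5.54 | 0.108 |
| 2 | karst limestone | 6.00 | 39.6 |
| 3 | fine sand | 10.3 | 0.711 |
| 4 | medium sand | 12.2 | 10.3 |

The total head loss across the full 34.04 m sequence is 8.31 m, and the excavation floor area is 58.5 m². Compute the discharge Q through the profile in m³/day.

7.24

Flow is perpendicular to layering, so the layers act in series and the equivalent K is the thickness-weighted harmonic mean.
Total thickness L = 5.54 + 6.00 + 10.3 + 12.2 = 34.04 m.
Σ(b_i/K_i) = 5.54/0.108 + 6.00/39.6 + 10.3/0.711 + 12.2/10.3 = 67.12 d.
K_eq = L / Σ(b_i/K_i) = 34.04 / 67.12 = 0.5072 m/day.
Q = K_eq · A · (Δh/L) = 0.5072 × 58.5 × (8.31/34.04) = 7.243 m³/day.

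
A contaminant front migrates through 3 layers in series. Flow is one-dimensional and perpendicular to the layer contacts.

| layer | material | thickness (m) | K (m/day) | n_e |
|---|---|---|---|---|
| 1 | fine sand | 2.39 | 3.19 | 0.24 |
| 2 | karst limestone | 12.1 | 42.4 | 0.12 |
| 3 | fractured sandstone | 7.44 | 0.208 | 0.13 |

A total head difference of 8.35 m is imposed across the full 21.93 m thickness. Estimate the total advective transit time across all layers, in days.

With flow normal to the layers, continuity requires the same specific discharge q through every layer.
Σ(b_i/K_i) = 2.39/3.19 + 12.1/42.4 + 7.44/0.208 = 36.80 d.
q = Δh / Σ(b_i/K_i) = 8.35 / 36.80 = 0.2269 m/day.
In each layer the seepage velocity is v_i = q/n_i, so the layer transit time is t_i = b_i·n_i / q:
  layer 1 (fine sand): t_1 = 2.39 × 0.24 / 0.2269 = 2.528 d
  layer 2 (karst limestone): t_2 = 12.1 × 0.12 / 0.2269 = 6.400 d
  layer 3 (fractured sandstone): t_3 = 7.44 × 0.13 / 0.2269 = 4.263 d
Total t = Σ t_i = 13.19 days.

13.2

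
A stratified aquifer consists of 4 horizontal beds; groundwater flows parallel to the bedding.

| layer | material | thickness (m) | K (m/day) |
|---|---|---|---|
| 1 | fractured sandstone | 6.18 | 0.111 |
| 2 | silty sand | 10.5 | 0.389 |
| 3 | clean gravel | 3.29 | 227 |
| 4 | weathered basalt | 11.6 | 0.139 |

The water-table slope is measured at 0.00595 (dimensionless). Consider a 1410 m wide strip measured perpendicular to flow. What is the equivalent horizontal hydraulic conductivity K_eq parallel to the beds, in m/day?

Flow is parallel to layering, so each bed carries its own Darcy discharge and the transmissivities add.
Σ(K_i·b_i) = 0.111×6.18 + 0.389×10.5 + 227×3.29 + 0.139×11.6 = 753.2 m²/day.
Total thickness b = 31.57 m, so K_eq = Σ(K_i·b_i)/b = 23.86 m/day.

23.9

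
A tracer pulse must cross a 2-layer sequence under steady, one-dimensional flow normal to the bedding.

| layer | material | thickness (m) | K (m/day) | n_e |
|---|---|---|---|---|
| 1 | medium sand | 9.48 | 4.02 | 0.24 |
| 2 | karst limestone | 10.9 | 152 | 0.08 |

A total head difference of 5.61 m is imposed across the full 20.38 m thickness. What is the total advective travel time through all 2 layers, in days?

1.36

With flow normal to the layers, continuity requires the same specific discharge q through every layer.
Σ(b_i/K_i) = 9.48/4.02 + 10.9/152 = 2.430 d.
q = Δh / Σ(b_i/K_i) = 5.61 / 2.430 = 2.309 m/day.
In each layer the seepage velocity is v_i = q/n_i, so the layer transit time is t_i = b_i·n_i / q:
  layer 1 (medium sand): t_1 = 9.48 × 0.24 / 2.309 = 0.9855 d
  layer 2 (karst limestone): t_2 = 10.9 × 0.08 / 2.309 = 0.3777 d
Total t = Σ t_i = 1.363 days.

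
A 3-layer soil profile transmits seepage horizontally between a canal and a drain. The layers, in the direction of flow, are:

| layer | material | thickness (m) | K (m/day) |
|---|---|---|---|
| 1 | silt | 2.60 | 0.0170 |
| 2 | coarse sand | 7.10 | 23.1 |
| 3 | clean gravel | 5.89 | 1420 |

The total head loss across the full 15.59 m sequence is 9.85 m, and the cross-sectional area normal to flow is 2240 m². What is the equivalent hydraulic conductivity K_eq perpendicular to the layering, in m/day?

Flow is perpendicular to layering, so the layers act in series and the equivalent K is the thickness-weighted harmonic mean.
Total thickness L = 2.60 + 7.10 + 5.89 = 15.59 m.
Σ(b_i/K_i) = 2.60/0.0170 + 7.10/23.1 + 5.89/1420 = 153.3 d.
K_eq = L / Σ(b_i/K_i) = 15.59 / 153.3 = 0.1017 m/day.

0.102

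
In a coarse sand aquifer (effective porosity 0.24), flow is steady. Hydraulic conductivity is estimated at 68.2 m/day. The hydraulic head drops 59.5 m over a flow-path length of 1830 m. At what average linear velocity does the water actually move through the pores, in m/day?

Hydraulic gradient i = Δh / L = 59.5 / 1830 = 0.03251.
Darcy flux q = K · i = 68.20 × 0.03251 = 2.217 m/day.
Seepage velocity v = q / n_e = 2.217 / 0.24 = 9.239 m/day.

9.24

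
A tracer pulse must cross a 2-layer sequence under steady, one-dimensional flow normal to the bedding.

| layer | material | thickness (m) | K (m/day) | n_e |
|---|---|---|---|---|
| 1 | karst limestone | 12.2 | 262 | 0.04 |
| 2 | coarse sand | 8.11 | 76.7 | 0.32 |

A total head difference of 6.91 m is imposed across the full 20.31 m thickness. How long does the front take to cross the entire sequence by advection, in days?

0.0680

With flow normal to the layers, continuity requires the same specific discharge q through every layer.
Σ(b_i/K_i) = 12.2/262 + 8.11/76.7 = 0.1523 d.
q = Δh / Σ(b_i/K_i) = 6.91 / 0.1523 = 45.37 m/day.
In each layer the seepage velocity is v_i = q/n_i, so the layer transit time is t_i = b_i·n_i / q:
  layer 1 (karst limestone): t_1 = 12.2 × 0.04 / 45.37 = 0.01076 d
  layer 2 (coarse sand): t_2 = 8.11 × 0.32 / 45.37 = 0.05720 d
Total t = Σ t_i = 0.06796 days.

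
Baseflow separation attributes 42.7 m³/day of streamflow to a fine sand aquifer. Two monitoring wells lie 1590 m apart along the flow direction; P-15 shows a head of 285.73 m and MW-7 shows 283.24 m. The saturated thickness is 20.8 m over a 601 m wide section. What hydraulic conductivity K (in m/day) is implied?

Cross-sectional area A = 601 × 20.8 = 12501 m².
Hydraulic gradient i = (285.73 − 283.24) / 1590 = 2.49 / 1590 = 0.001566.
From Q = K·A·i, K = Q / (A·i) = 42.7 / (12501 × 0.001566) = 2.181 m/day.

2.18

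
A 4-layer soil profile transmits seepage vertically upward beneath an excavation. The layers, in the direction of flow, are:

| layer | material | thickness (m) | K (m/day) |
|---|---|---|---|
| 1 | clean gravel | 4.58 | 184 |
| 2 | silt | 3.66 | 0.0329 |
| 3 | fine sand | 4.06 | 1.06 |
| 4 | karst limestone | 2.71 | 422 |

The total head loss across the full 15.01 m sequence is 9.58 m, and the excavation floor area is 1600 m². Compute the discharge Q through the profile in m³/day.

Flow is perpendicular to layering, so the layers act in series and the equivalent K is the thickness-weighted harmonic mean.
Total thickness L = 4.58 + 3.66 + 4.06 + 2.71 = 15.01 m.
Σ(b_i/K_i) = 4.58/184 + 3.66/0.0329 + 4.06/1.06 + 2.71/422 = 115.1 d.
K_eq = L / Σ(b_i/K_i) = 15.01 / 115.1 = 0.1304 m/day.
Q = K_eq · A · (Δh/L) = 0.1304 × 1600 × (9.58/15.01) = 133.2 m³/day.

133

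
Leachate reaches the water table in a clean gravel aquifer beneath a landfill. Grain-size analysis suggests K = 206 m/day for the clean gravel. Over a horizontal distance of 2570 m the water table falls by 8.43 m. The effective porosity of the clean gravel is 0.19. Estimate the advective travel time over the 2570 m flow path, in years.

1.98

Hydraulic gradient i = Δh / L = 8.43 / 2570 = 0.003280.
Darcy flux q = K · i = 206.0 × 0.003280 = 0.6757 m/day.
Seepage velocity v = q / n_e = 0.6757 / 0.19 = 3.556 m/day.
Travel time t = L / v = 2570 / 3.556 = 722.6 days = 1.978 years.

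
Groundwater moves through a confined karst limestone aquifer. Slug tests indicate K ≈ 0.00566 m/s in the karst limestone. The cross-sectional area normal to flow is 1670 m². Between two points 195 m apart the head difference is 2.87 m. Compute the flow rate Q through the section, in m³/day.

Convert K: 0.00566 m/s × 86400 = 489.0 m/day.
Hydraulic gradient i = Δh / L = 2.87 / 195 = 0.01472.
Darcy's law: Q = K · A · i = 489.0 × 1670 × 0.01472 = 12020 m³/day.

12000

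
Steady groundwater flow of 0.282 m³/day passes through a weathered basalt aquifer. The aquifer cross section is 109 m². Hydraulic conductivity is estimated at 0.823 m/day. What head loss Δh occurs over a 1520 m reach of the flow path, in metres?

From Q = K·A·i, i = Q / (K·A) = 0.282 / (0.8230 × 109.0) = 0.003144.
Head loss Δh = i · L = 0.003144 × 1520 = 4.778 m.

4.78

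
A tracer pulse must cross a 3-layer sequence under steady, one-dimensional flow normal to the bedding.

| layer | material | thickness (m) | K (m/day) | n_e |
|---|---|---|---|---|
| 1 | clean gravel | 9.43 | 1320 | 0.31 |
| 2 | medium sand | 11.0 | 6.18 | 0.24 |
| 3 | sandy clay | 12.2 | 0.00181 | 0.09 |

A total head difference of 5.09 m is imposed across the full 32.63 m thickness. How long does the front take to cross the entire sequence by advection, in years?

With flow normal to the layers, continuity requires the same specific discharge q through every layer.
Σ(b_i/K_i) = 9.43/1320 + 11.0/6.18 + 12.2/0.00181 = 6742 d.
q = Δh / Σ(b_i/K_i) = 5.09 / 6742 = 0.0007550 m/day.
In each layer the seepage velocity is v_i = q/n_i, so the layer transit time is t_i = b_i·n_i / q:
  layer 1 (clean gravel): t_1 = 9.43 × 0.31 / 0.0007550 = 3872 d
  layer 2 (medium sand): t_2 = 11.0 × 0.24 / 0.0007550 = 3497 d
  layer 3 (sandy clay): t_3 = 12.2 × 0.09 / 0.0007550 = 1454 d
Total t = Σ t_i = 8823 days = 24.16 years.

24.2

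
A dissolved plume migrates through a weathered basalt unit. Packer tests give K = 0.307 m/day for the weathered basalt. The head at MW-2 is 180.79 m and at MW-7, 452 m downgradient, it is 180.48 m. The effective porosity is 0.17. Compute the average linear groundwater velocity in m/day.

Hydraulic gradient i = (180.79 − 180.48) / 452 = 0.31 / 452 = 0.0006858.
Darcy flux q = K · i = 0.3070 × 0.0006858 = 0.0002106 m/day.
Seepage velocity v = q / n_e = 0.0002106 / 0.17 = 0.001239 m/day.

0.00124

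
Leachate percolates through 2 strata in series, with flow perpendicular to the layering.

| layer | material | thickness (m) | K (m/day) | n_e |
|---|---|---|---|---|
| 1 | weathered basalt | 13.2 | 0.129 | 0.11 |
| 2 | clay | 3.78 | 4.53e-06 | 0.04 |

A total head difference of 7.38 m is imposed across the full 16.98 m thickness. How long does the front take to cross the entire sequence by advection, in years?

496

With flow normal to the layers, continuity requires the same specific discharge q through every layer.
Σ(b_i/K_i) = 13.2/0.129 + 3.78/4.53e-06 = 8.345e+05 d.
q = Δh / Σ(b_i/K_i) = 7.38 / 8.345e+05 = 8.843e-06 m/day.
In each layer the seepage velocity is v_i = q/n_i, so the layer transit time is t_i = b_i·n_i / q:
  layer 1 (weathered basalt): t_1 = 13.2 × 0.11 / 8.843e-06 = 1.642e+05 d
  layer 2 (clay): t_2 = 3.78 × 0.04 / 8.843e-06 = 17098 d
Total t = Σ t_i = 1.813e+05 days = 496.3 years.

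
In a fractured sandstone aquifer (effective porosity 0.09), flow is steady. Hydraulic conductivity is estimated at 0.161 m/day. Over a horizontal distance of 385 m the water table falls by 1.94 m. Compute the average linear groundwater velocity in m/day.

Hydraulic gradient i = Δh / L = 1.94 / 385 = 0.005039.
Darcy flux q = K · i = 0.1610 × 0.005039 = 0.0008113 m/day.
Seepage velocity v = q / n_e = 0.0008113 / 0.09 = 0.009014 m/day.

0.00901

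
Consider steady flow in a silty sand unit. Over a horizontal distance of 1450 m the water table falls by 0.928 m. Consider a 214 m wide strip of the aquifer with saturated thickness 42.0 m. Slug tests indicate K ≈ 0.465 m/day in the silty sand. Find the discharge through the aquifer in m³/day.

2.67

Cross-sectional area A = 214 × 42.0 = 8988 m².
Hydraulic gradient i = Δh / L = 0.928 / 1450 = 0.0006400.
Darcy's law: Q = K · A · i = 0.4650 × 8988 × 0.0006400 = 2.675 m³/day.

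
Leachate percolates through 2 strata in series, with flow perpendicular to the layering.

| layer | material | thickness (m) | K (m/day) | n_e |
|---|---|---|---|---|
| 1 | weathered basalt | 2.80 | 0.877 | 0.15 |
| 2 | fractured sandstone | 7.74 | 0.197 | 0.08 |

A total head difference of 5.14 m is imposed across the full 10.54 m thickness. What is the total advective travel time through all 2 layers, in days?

8.59

With flow normal to the layers, continuity requires the same specific discharge q through every layer.
Σ(b_i/K_i) = 2.80/0.877 + 7.74/0.197 = 42.48 d.
q = Δh / Σ(b_i/K_i) = 5.14 / 42.48 = 0.1210 m/day.
In each layer the seepage velocity is v_i = q/n_i, so the layer transit time is t_i = b_i·n_i / q:
  layer 1 (weathered basalt): t_1 = 2.80 × 0.15 / 0.1210 = 3.471 d
  layer 2 (fractured sandstone): t_2 = 7.74 × 0.08 / 0.1210 = 5.118 d
Total t = Σ t_i = 8.589 days.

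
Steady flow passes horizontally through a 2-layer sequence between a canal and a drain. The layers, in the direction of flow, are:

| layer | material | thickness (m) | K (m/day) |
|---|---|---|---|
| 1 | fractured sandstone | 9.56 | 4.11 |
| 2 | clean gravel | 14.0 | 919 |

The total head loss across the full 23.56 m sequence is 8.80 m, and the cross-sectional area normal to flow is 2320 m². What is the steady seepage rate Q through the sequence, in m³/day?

Flow is perpendicular to layering, so the layers act in series and the equivalent K is the thickness-weighted harmonic mean.
Total thickness L = 9.56 + 14.0 = 23.56 m.
Σ(b_i/K_i) = 9.56/4.11 + 14.0/919 = 2.341 d.
K_eq = L / Σ(b_i/K_i) = 23.56 / 2.341 = 10.06 m/day.
Q = K_eq · A · (Δh/L) = 10.06 × 2320 × (8.80/23.56) = 8720 m³/day.

8720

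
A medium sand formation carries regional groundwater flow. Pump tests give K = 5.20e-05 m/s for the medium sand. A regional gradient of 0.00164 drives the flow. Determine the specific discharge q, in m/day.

0.00737

Convert K: 5.20e-05 m/s × 86400 = 4.493 m/day.
Hydraulic gradient i = 0.00164.
Specific discharge q = K · i = 4.493 × 0.001640 = 0.007368 m/day.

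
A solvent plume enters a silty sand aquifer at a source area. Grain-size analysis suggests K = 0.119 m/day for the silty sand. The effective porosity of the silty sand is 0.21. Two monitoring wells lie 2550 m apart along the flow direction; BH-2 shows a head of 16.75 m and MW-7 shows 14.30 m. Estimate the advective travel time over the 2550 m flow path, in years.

Hydraulic gradient i = (16.75 − 14.30) / 2550 = 2.45 / 2550 = 0.0009608.
Darcy flux q = K · i = 0.1190 × 0.0009608 = 0.0001143 m/day.
Seepage velocity v = q / n_e = 0.0001143 / 0.21 = 0.0005444 m/day.
Travel time t = L / v = 2550 / 0.0005444 = 4.684e+06 days = 12823 years.

12800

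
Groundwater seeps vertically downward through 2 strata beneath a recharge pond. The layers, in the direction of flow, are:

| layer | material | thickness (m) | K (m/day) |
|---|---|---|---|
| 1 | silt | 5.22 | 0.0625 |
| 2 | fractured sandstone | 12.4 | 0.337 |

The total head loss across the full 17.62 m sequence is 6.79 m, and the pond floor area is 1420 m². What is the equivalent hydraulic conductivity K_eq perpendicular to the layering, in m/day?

0.146

Flow is perpendicular to layering, so the layers act in series and the equivalent K is the thickness-weighted harmonic mean.
Total thickness L = 5.22 + 12.4 = 17.62 m.
Σ(b_i/K_i) = 5.22/0.0625 + 12.4/0.337 = 120.3 d.
K_eq = L / Σ(b_i/K_i) = 17.62 / 120.3 = 0.1464 m/day.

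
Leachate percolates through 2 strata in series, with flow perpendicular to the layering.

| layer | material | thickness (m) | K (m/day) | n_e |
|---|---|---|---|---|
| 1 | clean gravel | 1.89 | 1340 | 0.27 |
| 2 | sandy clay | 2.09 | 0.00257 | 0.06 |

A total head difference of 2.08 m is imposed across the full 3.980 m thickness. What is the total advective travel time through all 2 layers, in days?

With flow normal to the layers, continuity requires the same specific discharge q through every layer.
Σ(b_i/K_i) = 1.89/1340 + 2.09/0.00257 = 813.2 d.
q = Δh / Σ(b_i/K_i) = 2.08 / 813.2 = 0.002558 m/day.
In each layer the seepage velocity is v_i = q/n_i, so the layer transit time is t_i = b_i·n_i / q:
  layer 1 (clean gravel): t_1 = 1.89 × 0.27 / 0.002558 = 199.5 d
  layer 2 (sandy clay): t_2 = 2.09 × 0.06 / 0.002558 = 49.03 d
Total t = Σ t_i = 248.5 days.

249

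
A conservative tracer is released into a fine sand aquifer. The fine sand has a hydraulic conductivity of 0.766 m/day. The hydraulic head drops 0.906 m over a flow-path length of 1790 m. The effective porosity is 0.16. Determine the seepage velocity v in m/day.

Hydraulic gradient i = Δh / L = 0.906 / 1790 = 0.0005061.
Darcy flux q = K · i = 0.7660 × 0.0005061 = 0.0003877 m/day.
Seepage velocity v = q / n_e = 0.0003877 / 0.16 = 0.002423 m/day.

0.00242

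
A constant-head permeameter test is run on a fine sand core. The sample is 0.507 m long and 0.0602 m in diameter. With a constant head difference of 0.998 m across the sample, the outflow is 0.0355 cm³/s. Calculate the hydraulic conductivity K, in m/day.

Cross-sectional area A = π·(d/2)² = π × (0.0602/2)² = 0.002846 m².
Convert discharge: 0.0355 cm³/s = 3.550e-08 m³/s.
Darcy's law rearranged: K = Q·L / (A·Δh) = 3.550e-08 × 0.507 / (0.002846 × 0.998) = 6.336e-06 m/s = 0.5474 m/day.

0.547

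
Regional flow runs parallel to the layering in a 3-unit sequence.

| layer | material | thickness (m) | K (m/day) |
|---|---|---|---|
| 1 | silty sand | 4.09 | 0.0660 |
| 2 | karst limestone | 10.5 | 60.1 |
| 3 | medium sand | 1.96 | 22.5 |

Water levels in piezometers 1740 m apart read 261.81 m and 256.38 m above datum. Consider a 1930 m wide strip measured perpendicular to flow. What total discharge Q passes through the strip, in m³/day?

4070

Flow is parallel to layering, so each bed carries its own Darcy discharge and the transmissivities add.
Σ(K_i·b_i) = 0.0660×4.09 + 60.1×10.5 + 22.5×1.96 = 675.4 m²/day.
Hydraulic gradient i = (261.81 − 256.38) / 1740 = 5.43 / 1740 = 0.003121.
Q = Σ(K_i·b_i) · W · i = 675.4 × 1930 × 0.003121 = 4068 m³/day.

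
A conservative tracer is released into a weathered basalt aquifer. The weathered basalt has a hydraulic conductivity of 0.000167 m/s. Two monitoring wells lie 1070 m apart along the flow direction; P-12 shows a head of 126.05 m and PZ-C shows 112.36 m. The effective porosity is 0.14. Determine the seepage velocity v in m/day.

1.32

Convert K: 0.000167 m/s × 86400 = 14.43 m/day.
Hydraulic gradient i = (126.05 − 112.36) / 1070 = 13.69 / 1070 = 0.01279.
Darcy flux q = K · i = 14.43 × 0.01279 = 0.1846 m/day.
Seepage velocity v = q / n_e = 0.1846 / 0.14 = 1.319 m/day.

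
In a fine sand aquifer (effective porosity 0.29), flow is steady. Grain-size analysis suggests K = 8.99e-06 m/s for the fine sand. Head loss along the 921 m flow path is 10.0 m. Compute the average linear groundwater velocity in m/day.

Convert K: 8.99e-06 m/s × 86400 = 0.7767 m/day.
Hydraulic gradient i = Δh / L = 10.0 / 921 = 0.01086.
Darcy flux q = K · i = 0.7767 × 0.01086 = 0.008434 m/day.
Seepage velocity v = q / n_e = 0.008434 / 0.29 = 0.02908 m/day.

0.0291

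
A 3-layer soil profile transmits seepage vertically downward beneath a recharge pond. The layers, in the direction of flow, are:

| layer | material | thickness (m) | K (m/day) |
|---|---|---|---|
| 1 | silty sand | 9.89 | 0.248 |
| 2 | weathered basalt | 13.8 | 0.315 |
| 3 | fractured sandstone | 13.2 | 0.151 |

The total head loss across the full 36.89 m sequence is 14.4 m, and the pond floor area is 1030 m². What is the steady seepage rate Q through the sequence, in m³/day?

Flow is perpendicular to layering, so the layers act in series and the equivalent K is the thickness-weighted harmonic mean.
Total thickness L = 9.89 + 13.8 + 13.2 = 36.89 m.
Σ(b_i/K_i) = 9.89/0.248 + 13.8/0.315 + 13.2/0.151 = 171.1 d.
K_eq = L / Σ(b_i/K_i) = 36.89 / 171.1 = 0.2156 m/day.
Q = K_eq · A · (Δh/L) = 0.2156 × 1030 × (14.4/36.89) = 86.68 m³/day.

86.7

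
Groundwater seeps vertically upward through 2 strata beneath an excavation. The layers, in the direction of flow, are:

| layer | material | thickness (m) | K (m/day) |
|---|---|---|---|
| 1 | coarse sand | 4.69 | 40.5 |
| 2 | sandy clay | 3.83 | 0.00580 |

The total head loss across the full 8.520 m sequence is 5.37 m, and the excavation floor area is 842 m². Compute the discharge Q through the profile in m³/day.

Flow is perpendicular to layering, so the layers act in series and the equivalent K is the thickness-weighted harmonic mean.
Total thickness L = 4.69 + 3.83 = 8.520 m.
Σ(b_i/K_i) = 4.69/40.5 + 3.83/0.00580 = 660.5 d.
K_eq = L / Σ(b_i/K_i) = 8.520 / 660.5 = 0.01290 m/day.
Q = K_eq · A · (Δh/L) = 0.01290 × 842 × (5.37/8.520) = 6.846 m³/day.

6.85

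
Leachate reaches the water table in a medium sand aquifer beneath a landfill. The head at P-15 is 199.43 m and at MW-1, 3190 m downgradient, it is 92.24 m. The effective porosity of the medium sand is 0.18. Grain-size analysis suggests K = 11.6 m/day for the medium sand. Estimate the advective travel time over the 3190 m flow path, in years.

4.03

Hydraulic gradient i = (199.43 − 92.24) / 3190 = 107.19 / 3190 = 0.03360.
Darcy flux q = K · i = 11.60 × 0.03360 = 0.3898 m/day.
Seepage velocity v = q / n_e = 0.3898 / 0.18 = 2.165 m/day.
Travel time t = L / v = 3190 / 2.165 = 1473 days = 4.033 years.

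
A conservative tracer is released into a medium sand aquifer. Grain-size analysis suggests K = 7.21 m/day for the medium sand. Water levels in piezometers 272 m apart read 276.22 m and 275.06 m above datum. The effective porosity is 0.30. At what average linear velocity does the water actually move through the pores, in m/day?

0.102

Hydraulic gradient i = (276.22 − 275.06) / 272 = 1.16 / 272 = 0.004265.
Darcy flux q = K · i = 7.210 × 0.004265 = 0.03075 m/day.
Seepage velocity v = q / n_e = 0.03075 / 0.30 = 0.1025 m/day.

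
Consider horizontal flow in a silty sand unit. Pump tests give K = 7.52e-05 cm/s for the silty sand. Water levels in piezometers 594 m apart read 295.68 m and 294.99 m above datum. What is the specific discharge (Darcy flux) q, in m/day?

7.55e-05

Convert K: 7.52e-05 cm/s × 864 = 0.06497 m/day.
Hydraulic gradient i = (295.68 − 294.99) / 594 = 0.69 / 594 = 0.001162.
Specific discharge q = K · i = 0.06497 × 0.001162 = 7.547e-05 m/day.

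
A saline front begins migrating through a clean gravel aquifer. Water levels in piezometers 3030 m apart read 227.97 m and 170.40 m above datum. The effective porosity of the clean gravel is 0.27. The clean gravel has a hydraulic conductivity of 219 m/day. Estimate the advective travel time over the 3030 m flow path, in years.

0.538

Hydraulic gradient i = (227.97 − 170.40) / 3030 = 57.57 / 3030 = 0.01900.
Darcy flux q = K · i = 219.0 × 0.01900 = 4.161 m/day.
Seepage velocity v = q / n_e = 4.161 / 0.27 = 15.41 m/day.
Travel time t = L / v = 3030 / 15.41 = 196.6 days = 0.5383 years.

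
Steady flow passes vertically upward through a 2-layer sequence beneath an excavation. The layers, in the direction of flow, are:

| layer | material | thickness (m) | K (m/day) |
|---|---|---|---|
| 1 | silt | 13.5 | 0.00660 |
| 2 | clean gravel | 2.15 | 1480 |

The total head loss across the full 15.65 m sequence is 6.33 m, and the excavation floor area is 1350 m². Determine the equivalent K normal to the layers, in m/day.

0.00765

Flow is perpendicular to layering, so the layers act in series and the equivalent K is the thickness-weighted harmonic mean.
Total thickness L = 13.5 + 2.15 = 15.65 m.
Σ(b_i/K_i) = 13.5/0.00660 + 2.15/1480 = 2045 d.
K_eq = L / Σ(b_i/K_i) = 15.65 / 2045 = 0.007651 m/day.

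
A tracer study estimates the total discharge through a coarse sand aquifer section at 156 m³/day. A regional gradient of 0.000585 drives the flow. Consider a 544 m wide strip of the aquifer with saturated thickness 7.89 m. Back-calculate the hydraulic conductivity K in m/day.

62.1

Cross-sectional area A = 544 × 7.89 = 4292 m².
Hydraulic gradient i = 0.000585.
From Q = K·A·i, K = Q / (A·i) = 156 / (4292 × 0.0005850) = 62.13 m/day.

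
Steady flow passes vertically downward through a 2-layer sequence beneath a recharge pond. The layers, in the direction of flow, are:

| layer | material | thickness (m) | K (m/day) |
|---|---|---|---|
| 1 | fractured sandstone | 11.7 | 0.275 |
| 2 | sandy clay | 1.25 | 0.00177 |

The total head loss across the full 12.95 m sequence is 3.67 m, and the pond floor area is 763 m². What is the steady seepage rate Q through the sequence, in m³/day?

Flow is perpendicular to layering, so the layers act in series and the equivalent K is the thickness-weighted harmonic mean.
Total thickness L = 11.7 + 1.25 = 12.95 m.
Σ(b_i/K_i) = 11.7/0.275 + 1.25/0.00177 = 748.8 d.
K_eq = L / Σ(b_i/K_i) = 12.95 / 748.8 = 0.01730 m/day.
Q = K_eq · A · (Δh/L) = 0.01730 × 763 × (3.67/12.95) = 3.740 m³/day.

3.74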